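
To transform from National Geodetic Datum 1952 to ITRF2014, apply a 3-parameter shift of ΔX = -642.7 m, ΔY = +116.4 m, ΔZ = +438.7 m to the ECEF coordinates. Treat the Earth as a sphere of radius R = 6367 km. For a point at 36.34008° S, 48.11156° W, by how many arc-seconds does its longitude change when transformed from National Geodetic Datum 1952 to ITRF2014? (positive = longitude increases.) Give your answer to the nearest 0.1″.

sin φ = -0.592577, cos φ = 0.805514, sin λ = -0.744446, cos λ = 0.667682.
East component: ΔE = −sin λ·ΔX + cos λ·ΔY = −(-0.744446)(-642.7) + (0.667682)(116.4) = -400.74 m.
1° of latitude spans πR/180 = 111125 m; at latitude φ, 1° of longitude spans that × cos φ = 89512.8 m, so Δλ = -400.74 / 89512.8 × 3600 = -16.117″.

Δλ = -16.1″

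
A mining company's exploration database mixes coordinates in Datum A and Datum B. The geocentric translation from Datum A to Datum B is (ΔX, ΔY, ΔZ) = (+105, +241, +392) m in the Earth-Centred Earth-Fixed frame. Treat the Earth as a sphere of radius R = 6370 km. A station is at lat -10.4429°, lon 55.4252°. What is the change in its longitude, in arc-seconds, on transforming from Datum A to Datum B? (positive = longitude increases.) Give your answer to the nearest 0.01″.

sin φ = -0.181256, cos φ = 0.983436, sin λ = 0.823386, cos λ = 0.567482.
East component: ΔE = −sin λ·ΔX + cos λ·ΔY = −(0.823386)(105) + (0.567482)(241) = 50.31 m.
1° of latitude spans πR/180 = 111177 m; at latitude φ, 1° of longitude spans that × cos φ = 109335.9 m, so Δλ = 50.31 / 109335.9 × 3600 = 1.656″.

Δλ = 1.66″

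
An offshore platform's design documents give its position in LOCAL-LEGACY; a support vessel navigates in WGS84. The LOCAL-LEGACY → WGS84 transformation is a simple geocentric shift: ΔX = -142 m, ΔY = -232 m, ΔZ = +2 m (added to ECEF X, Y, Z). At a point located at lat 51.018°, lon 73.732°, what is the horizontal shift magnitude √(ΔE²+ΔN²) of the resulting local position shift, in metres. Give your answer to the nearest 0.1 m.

At φ = 51.018°, λ = 73.732°: sin φ = 0.777344, cos φ = 0.629076, sin λ = 0.959962, cos λ = 0.280131.
ΔE = −sin λ·ΔX + cos λ·ΔY = −(0.959962)·(-142) + (0.280131)·(-232) = 71.32 m.
ΔN = −sin φ cos λ·ΔX − sin φ sin λ·ΔY + cos φ·ΔZ = −(0.777344)(0.280131)(-142) − (0.777344)(0.959962)(-232) + (0.629076)(2) = 205.30 m.
Horizontal magnitude = √(ΔE² + ΔN²) = √(71.32² + 205.30²) = 217.34 m.

217.3 m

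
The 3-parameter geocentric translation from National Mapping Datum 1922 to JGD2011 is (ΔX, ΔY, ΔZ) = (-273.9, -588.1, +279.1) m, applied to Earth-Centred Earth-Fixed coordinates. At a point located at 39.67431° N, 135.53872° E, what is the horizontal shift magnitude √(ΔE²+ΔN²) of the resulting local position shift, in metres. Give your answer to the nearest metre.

At φ = 39.67431°, λ = 135.53872°: sin φ = 0.638423, cos φ = 0.769686, sin λ = 0.700427, cos λ = -0.713724.
ΔE = −sin λ·ΔX + cos λ·ΔY = −(0.700427)·(-273.9) + (-0.713724)·(-588.1) = 611.59 m.
ΔN = −sin φ cos λ·ΔX − sin φ sin λ·ΔY + cos φ·ΔZ = −(0.638423)(-0.713724)(-273.9) − (0.638423)(0.700427)(-588.1) + (0.769686)(279.1) = 352.99 m.
Horizontal magnitude = √(ΔE² + ΔN²) = √(611.59² + 352.99²) = 706.15 m.

706 m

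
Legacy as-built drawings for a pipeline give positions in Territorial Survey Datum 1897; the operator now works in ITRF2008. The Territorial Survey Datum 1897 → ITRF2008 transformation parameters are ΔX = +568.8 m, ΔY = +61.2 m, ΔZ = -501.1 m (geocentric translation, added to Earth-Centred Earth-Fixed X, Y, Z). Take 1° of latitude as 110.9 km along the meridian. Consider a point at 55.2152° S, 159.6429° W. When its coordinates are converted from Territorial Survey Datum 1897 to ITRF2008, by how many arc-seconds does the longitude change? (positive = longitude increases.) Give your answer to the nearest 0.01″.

sin φ = -0.821301, cos φ = 0.570496, sin λ = -0.347870, cos λ = -0.937543.
East component: ΔE = −sin λ·ΔX + cos λ·ΔY = −(-0.347870)(568.8) + (-0.937543)(61.2) = 140.49 m.
1° of latitude spans 110900 m; at latitude φ, 1° of longitude spans that × cos φ = 63268.0 m, so Δλ = 140.49 / 63268.0 × 3600 = 7.994″.

Δλ = 7.99″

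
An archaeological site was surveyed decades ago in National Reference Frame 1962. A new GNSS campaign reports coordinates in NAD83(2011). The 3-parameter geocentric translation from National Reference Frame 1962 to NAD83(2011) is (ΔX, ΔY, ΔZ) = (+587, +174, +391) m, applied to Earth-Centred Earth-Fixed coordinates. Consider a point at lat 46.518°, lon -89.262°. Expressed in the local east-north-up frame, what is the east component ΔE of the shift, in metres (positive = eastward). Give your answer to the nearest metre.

ΔE = 589 m

At φ = 46.518°, λ = -89.262°: sin φ = 0.725591, cos φ = 0.688127, sin λ = -0.999917, cos λ = 0.012880.
ΔE = −sin λ·ΔX + cos λ·ΔY = −(-0.999917)·(587) + (0.012880)·(174) = 589.19 m.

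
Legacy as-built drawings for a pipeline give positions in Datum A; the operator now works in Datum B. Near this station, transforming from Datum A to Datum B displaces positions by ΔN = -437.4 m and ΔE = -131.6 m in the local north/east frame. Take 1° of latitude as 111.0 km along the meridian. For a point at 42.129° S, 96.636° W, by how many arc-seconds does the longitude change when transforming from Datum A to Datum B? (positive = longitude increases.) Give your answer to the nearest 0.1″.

At latitude -42.129°, cos φ = 0.741636.
1° of longitude at this latitude = 111.0 × cos φ = 82.32 km, so Δλ = -131.6 / 82321.6 = -0.0015986° = -5.755″.

Δλ = -5.8″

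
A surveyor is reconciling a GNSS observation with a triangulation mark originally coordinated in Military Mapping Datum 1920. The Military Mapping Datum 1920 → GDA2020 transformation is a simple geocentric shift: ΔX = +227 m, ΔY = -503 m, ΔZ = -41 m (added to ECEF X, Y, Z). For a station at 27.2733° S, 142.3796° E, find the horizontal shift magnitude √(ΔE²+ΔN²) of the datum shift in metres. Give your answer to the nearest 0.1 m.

367.3 m

The local east axis at (φ, λ) is (−sin λ, cos λ, 0), so ΔE = −sin(142.3796°)·227 + cos(142.3796°)·(-503) = 259.85 m.
The local north axis is (−sin φ cos λ, −sin φ sin λ, cos φ), giving ΔN = -82.391 − 140.699 − 36.442 = -259.53 m.
Horizontal magnitude = √(ΔE² + ΔN²) = √(259.85² + (-259.53)²) = 367.26 m.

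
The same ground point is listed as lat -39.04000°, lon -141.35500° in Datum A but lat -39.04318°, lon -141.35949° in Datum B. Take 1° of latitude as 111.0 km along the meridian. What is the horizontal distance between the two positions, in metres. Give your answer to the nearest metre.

524 m

Δφ = -39.04318° − -39.04000° = -0.00318°; Δλ = -141.35949° − -141.35500° = -0.00449°.
ΔN = Δφ × 111000 = -353.0 m; ΔE = Δλ × 111000 × cos(-39.04000°) = -0.00449 × 111000 × 0.776706 = -387.1 m.
Distance = √(ΔE² + ΔN²) = √((-387.1)² + (-353.0)²) = 523.9 m.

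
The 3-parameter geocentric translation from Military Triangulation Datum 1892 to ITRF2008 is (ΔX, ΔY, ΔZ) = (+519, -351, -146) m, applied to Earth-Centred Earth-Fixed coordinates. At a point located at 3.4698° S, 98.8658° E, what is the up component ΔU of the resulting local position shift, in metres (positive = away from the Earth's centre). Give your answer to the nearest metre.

At φ = -3.4698°, λ = 98.8658°: sin φ = -0.060522, cos φ = 0.998167, sin λ = 0.988052, cos λ = -0.154121.
ΔU = cos φ cos λ·ΔX + cos φ sin λ·ΔY + sin φ·ΔZ = (0.998167)(-0.154121)(519) + (0.998167)(0.988052)(-351) + (-0.060522)(-146) = -417.18 m.

ΔU = -417 m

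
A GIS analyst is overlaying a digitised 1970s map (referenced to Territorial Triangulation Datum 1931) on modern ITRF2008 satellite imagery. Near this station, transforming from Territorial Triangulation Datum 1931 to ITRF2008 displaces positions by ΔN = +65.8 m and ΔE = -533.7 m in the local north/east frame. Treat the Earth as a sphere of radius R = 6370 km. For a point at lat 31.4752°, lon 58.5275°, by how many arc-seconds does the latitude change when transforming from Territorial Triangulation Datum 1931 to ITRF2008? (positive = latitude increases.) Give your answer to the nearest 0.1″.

On a sphere of radius R, 1 rad of latitude = R, so Δφ = ΔN / R = 65.8 / 6370000 = 1.0330e-05 rad = 2.131″.

Δφ = 2.1″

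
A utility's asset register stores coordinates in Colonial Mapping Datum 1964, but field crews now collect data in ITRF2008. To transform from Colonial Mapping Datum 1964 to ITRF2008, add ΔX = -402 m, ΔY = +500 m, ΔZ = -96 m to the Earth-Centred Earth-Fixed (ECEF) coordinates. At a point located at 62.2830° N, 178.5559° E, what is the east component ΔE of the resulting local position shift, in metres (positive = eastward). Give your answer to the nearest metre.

ΔE = -490 m

The local east axis at (φ, λ) is (−sin λ, cos λ, 0), so ΔE = −sin(178.5559°)·(-402) + cos(178.5559°)·500 = -489.71 m.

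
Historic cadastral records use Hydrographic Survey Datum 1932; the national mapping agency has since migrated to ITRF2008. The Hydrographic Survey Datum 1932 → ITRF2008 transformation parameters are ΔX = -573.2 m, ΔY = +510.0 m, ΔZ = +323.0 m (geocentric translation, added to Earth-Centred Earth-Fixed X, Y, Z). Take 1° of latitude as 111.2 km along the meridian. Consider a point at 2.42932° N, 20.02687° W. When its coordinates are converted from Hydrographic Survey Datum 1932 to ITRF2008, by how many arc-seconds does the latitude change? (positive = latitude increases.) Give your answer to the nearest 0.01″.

Δφ = 11.43″

sin φ = 0.042387, cos φ = 0.999101, sin λ = -0.342461, cos λ = 0.939532.
North component: ΔN = −sin φ cos λ·ΔX − sin φ sin λ·ΔY + cos φ·ΔZ = −(0.042387)(0.939532)(-573.2) − (0.042387)(-0.342461)(510.0) + (0.999101)(323.0) = 352.94 m.
1° of latitude spans 111200 m, so Δφ = 352.94 / 111200 × 3600 = 11.426″.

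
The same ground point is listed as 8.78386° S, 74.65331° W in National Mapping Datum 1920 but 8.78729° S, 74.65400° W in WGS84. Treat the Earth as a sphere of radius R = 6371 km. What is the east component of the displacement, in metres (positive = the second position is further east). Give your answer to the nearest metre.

Δφ = -8.78729° − -8.78386° = -0.00343°; Δλ = -74.65400° − -74.65331° = -0.00069°.
1° along a meridian = πR/180 = 111195 m.
ΔN = Δφ × 111195 = -381.4 m; ΔE = Δλ × 111195 × cos(-8.78386°) = -0.00069 × 111195 × 0.988271 = -75.8 m.

ΔE = -76 m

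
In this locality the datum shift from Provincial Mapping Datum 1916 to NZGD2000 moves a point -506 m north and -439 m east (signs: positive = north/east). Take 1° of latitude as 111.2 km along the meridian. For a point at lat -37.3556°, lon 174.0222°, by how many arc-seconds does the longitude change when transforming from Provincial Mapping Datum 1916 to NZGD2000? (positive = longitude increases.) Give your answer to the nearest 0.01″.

Δλ = -17.88″

At latitude -37.3556°, cos φ = 0.794885.
1° of longitude at this latitude = 111.2 × cos φ = 88.39 km, so Δλ = -439.0 / 88391.2 = -0.0049666° = -17.880″.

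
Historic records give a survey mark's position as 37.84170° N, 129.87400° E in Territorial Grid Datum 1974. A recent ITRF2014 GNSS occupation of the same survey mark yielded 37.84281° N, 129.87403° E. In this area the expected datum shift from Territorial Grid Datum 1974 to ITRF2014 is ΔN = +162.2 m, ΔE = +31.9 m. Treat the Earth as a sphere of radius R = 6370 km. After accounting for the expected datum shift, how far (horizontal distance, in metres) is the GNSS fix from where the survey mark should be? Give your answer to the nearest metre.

Observed coordinate differences: Δφ = +0.00111°, Δλ = +0.00003°.
Converting to metres (1° lat = 111177 m, cos φ = 0.789709): observed ΔN = 123.4 m, observed ΔE = 2.6 m.
Subtracting the expected shift leaves a residual of 123.4 − (162.2) = -38.8 m north and 2.6 − (31.9) = -29.3 m east.
Residual distance = √((-38.8)² + (-29.3)²) = 48.6 m.

49 m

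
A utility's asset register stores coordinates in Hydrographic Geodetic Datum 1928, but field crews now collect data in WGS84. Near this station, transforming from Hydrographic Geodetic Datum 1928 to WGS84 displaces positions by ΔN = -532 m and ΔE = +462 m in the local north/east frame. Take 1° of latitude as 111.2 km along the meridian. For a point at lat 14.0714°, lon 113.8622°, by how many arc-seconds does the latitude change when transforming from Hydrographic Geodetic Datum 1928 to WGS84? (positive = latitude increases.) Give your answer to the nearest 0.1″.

1° of latitude = 111.2 km, so Δφ = -532.0 / 111200 = -0.0047842° = -17.223″.

Δφ = -17.2″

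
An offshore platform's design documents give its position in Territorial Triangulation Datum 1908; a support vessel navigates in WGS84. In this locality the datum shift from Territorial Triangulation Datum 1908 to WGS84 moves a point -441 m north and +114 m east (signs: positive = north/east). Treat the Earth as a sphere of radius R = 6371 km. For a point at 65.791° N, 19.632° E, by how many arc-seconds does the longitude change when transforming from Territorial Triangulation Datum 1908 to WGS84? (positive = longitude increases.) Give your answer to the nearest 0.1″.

Δλ = 9.0″

At latitude 65.791°, cos φ = 0.410066.
One radian of longitude at latitude φ spans R cos φ, so Δλ = ΔE / (R cos φ) = 114.0 / (6371000 × 0.410066) = 4.3636e-05 rad = 9.001″.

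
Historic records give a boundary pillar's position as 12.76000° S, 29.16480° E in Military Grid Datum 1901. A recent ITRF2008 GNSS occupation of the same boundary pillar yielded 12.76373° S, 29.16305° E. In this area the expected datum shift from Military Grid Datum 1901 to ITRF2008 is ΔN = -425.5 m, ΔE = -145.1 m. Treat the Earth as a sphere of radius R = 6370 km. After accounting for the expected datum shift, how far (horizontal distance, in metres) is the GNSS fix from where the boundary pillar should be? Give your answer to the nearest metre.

46 m

Observed coordinate differences: Δφ = -0.00373°, Δλ = -0.00175°.
Converting to metres (1° lat = 111177 m, cos φ = 0.975304): observed ΔN = -414.7 m, observed ΔE = -189.8 m.
Subtracting the expected shift leaves a residual of -414.7 − (-425.5) = 10.8 m north and -189.8 − (-145.1) = -44.7 m east.
Residual distance = √(10.8² + (-44.7)²) = 45.9 m.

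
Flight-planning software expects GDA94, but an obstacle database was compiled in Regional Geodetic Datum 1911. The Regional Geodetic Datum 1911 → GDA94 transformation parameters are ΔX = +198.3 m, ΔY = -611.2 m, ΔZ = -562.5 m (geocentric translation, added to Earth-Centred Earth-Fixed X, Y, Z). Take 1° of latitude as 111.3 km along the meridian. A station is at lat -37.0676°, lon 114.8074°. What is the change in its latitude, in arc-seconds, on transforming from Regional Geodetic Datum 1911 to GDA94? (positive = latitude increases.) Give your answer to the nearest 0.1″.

Δφ = -27.0″

sin φ = -0.602757, cos φ = 0.797925, sin λ = 0.907723, cos λ = -0.419569.
North component: ΔN = −sin φ cos λ·ΔX − sin φ sin λ·ΔY + cos φ·ΔZ = −(-0.602757)(-0.419569)(198.3) − (-0.602757)(0.907723)(-611.2) + (0.797925)(-562.5) = -833.39 m.
1° of latitude spans 111300 m, so Δφ = -833.39 / 111300 × 3600 = -26.956″.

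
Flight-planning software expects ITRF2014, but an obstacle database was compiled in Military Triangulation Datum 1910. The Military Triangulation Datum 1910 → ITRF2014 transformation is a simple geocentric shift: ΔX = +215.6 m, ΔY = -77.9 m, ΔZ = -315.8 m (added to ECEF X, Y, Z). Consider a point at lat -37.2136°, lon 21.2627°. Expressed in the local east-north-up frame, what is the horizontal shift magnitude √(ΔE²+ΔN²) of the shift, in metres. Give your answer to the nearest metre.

At φ = -37.2136°, λ = 21.2627°: sin φ = -0.604788, cos φ = 0.796386, sin λ = 0.362645, cos λ = 0.931928.
ΔE = −sin λ·ΔX + cos λ·ΔY = −(0.362645)·(215.6) + (0.931928)·(-77.9) = -150.78 m.
ΔN = −sin φ cos λ·ΔX − sin φ sin λ·ΔY + cos φ·ΔZ = −(-0.604788)(0.931928)(215.6) − (-0.604788)(0.362645)(-77.9) + (0.796386)(-315.8) = -147.07 m.
Horizontal magnitude = √(ΔE² + ΔN²) = √((-150.78)² + (-147.07)²) = 210.63 m.

211 m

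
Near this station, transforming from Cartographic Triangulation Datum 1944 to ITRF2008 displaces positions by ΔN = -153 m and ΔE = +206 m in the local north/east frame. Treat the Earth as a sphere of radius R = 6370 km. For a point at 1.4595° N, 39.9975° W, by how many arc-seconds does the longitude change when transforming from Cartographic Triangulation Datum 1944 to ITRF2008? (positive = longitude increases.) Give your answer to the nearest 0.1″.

Δλ = 6.7″

At latitude 1.4595°, cos φ = 0.999676.
One radian of longitude at latitude φ spans R cos φ, so Δλ = ΔE / (R cos φ) = 206.0 / (6370000 × 0.999676) = 3.2350e-05 rad = 6.673″.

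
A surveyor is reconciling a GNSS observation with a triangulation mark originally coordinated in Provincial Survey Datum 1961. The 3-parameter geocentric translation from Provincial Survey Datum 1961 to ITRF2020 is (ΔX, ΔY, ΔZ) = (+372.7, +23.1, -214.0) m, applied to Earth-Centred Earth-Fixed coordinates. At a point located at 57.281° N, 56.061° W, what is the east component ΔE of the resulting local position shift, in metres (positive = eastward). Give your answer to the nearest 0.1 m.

The local east axis at (φ, λ) is (−sin λ, cos λ, 0), so ΔE = −sin(-56.061°)·372.7 + cos(-56.061°)·23.1 = 322.10 m.

ΔE = 322.1 m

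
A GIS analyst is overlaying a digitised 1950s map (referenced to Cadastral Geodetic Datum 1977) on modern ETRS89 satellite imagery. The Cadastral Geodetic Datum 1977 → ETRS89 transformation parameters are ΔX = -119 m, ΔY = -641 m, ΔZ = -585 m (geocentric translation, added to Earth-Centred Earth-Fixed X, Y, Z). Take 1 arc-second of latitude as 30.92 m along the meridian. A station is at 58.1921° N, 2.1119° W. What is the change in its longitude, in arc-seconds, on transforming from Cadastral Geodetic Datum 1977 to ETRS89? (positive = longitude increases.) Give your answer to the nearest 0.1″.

sin φ = 0.849820, cos φ = 0.527073, sin λ = -0.036851, cos λ = 0.999321.
East component: ΔE = −sin λ·ΔX + cos λ·ΔY = −(-0.036851)(-119) + (0.999321)(-641) = -644.95 m.
1° of latitude spans 3600 × 30.92 = 111312 m; at latitude φ, 1° of longitude spans that × cos φ = 58669.5 m, so Δλ = -644.95 / 58669.5 × 3600 = -39.575″.

Δλ = -39.6″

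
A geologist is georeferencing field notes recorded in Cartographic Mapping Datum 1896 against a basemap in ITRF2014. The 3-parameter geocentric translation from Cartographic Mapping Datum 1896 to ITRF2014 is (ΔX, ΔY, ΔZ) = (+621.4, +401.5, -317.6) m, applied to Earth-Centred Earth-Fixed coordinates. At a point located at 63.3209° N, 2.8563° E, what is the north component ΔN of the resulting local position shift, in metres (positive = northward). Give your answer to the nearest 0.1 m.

At φ = 63.3209°, λ = 2.8563°: sin φ = 0.893535, cos φ = 0.448993, sin λ = 0.049831, cos λ = 0.998758.
ΔN = −sin φ cos λ·ΔX − sin φ sin λ·ΔY + cos φ·ΔZ = −(0.893535)(0.998758)(621.4) − (0.893535)(0.049831)(401.5) + (0.448993)(-317.6) = -715.03 m.

ΔN = -715.0 m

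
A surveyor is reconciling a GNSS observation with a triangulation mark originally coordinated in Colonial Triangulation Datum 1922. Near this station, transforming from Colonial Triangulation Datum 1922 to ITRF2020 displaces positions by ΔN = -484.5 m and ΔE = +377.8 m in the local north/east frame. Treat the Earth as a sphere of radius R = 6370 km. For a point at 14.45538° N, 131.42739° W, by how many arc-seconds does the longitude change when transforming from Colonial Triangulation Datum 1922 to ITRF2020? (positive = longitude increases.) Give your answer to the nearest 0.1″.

Δλ = 12.6″

At latitude 14.45538°, cos φ = 0.968342.
One radian of longitude at latitude φ spans R cos φ, so Δλ = ΔE / (R cos φ) = 377.8 / (6370000 × 0.968342) = 6.1248e-05 rad = 12.633″.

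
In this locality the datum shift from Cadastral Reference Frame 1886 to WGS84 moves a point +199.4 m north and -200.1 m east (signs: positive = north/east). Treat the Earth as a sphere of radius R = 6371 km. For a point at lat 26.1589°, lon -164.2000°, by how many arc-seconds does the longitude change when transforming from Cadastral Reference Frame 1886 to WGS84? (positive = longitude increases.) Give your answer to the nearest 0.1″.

At latitude 26.1589°, cos φ = 0.897575.
One radian of longitude at latitude φ spans R cos φ, so Δλ = ΔE / (R cos φ) = -200.1 / (6371000 × 0.897575) = -3.4992e-05 rad = -7.218″.

Δλ = -7.2″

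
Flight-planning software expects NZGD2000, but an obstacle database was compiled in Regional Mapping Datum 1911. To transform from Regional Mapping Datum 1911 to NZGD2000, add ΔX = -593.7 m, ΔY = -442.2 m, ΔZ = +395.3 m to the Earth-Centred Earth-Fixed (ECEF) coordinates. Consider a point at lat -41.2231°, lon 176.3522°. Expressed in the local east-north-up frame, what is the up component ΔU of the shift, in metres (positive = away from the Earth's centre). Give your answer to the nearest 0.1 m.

At φ = -41.2231°, λ = 176.3522°: sin φ = -0.658993, cos φ = 0.752149, sin λ = 0.063623, cos λ = -0.997974.
ΔU = cos φ cos λ·ΔX + cos φ sin λ·ΔY + sin φ·ΔZ = (0.752149)(-0.997974)(-593.7) + (0.752149)(0.063623)(-442.2) + (-0.658993)(395.3) = 163.99 m.

ΔU = 164.0 m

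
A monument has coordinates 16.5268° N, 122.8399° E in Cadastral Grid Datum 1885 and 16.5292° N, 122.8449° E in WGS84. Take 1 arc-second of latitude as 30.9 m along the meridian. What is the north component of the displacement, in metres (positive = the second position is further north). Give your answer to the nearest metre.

ΔN = 267 m

Δφ = 16.5292° − 16.5268° = +0.0024°; Δλ = 122.8449° − 122.8399° = +0.0050°.
1° of latitude = 3600 × 30.90 = 111240 m.
ΔN = Δφ × 111240 = 267.0 m; ΔE = Δλ × 111240 × cos(16.5268°) = +0.0050 × 111240 × 0.958687 = 533.2 m.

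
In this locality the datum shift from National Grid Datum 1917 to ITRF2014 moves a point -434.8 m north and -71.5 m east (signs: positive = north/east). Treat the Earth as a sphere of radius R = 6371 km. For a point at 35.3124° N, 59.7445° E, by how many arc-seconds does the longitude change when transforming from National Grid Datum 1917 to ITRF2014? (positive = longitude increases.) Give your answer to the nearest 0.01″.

At latitude 35.3124°, cos φ = 0.816013.
One radian of longitude at latitude φ spans R cos φ, so Δλ = ΔE / (R cos φ) = -71.5 / (6371000 × 0.816013) = -1.3753e-05 rad = -2.837″.

Δλ = -2.84″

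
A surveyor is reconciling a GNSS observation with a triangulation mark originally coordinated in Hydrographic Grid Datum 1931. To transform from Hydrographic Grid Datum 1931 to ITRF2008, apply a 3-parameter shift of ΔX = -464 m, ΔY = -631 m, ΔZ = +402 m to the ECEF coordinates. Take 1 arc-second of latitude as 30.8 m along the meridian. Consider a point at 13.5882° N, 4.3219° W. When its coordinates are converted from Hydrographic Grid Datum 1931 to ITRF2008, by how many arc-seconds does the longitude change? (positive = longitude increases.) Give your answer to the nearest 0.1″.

Δλ = -22.2″

sin φ = 0.234942, cos φ = 0.972009, sin λ = -0.075360, cos λ = 0.997156.
East component: ΔE = −sin λ·ΔX + cos λ·ΔY = −(-0.075360)(-464) + (0.997156)(-631) = -664.17 m.
1° of latitude spans 3600 × 30.80 = 110880 m; at latitude φ, 1° of longitude spans that × cos φ = 107776.4 m, so Δλ = -664.17 / 107776.4 × 3600 = -22.185″.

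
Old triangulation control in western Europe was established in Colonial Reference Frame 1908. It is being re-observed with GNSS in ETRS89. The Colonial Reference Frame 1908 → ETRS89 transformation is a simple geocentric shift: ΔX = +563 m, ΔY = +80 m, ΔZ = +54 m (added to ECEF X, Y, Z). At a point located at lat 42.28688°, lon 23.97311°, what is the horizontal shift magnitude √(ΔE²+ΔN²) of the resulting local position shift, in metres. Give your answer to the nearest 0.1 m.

The local east axis at (φ, λ) is (−sin λ, cos λ, 0), so ΔE = −sin(23.97311°)·563 + cos(23.97311°)·80 = -155.65 m.
The local north axis is (−sin φ cos λ, −sin φ sin λ, cos φ), giving ΔN = -346.133 − 21.871 + 39.948 = -328.06 m.
Horizontal magnitude = √(ΔE² + ΔN²) = √((-155.65)² + (-328.06)²) = 363.11 m.

363.1 m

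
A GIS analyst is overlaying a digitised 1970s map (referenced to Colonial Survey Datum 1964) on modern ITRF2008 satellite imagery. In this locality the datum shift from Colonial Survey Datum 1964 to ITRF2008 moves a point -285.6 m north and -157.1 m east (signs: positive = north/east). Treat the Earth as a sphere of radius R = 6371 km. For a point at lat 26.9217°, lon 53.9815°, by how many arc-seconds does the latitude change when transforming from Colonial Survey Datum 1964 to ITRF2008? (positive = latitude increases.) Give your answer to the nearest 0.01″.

On a sphere of radius R, 1 rad of latitude = R, so Δφ = ΔN / R = -285.6 / 6371000 = -4.4828e-05 rad = -9.246″.

Δφ = -9.25″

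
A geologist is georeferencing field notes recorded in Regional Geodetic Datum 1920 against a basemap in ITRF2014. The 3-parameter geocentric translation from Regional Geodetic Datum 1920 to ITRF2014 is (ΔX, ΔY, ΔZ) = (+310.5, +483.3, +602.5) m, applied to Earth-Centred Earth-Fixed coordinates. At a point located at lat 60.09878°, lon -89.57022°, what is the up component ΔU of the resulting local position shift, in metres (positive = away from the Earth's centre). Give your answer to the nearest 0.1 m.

ΔU = 282.5 m

At φ = 60.09878°, λ = -89.57022°: sin φ = 0.866886, cos φ = 0.498506, sin λ = -0.999972, cos λ = 0.007501.
ΔU = cos φ cos λ·ΔX + cos φ sin λ·ΔY + sin φ·ΔZ = (0.498506)(0.007501)(310.5) + (0.498506)(-0.999972)(483.3) + (0.866886)(602.5) = 282.54 m.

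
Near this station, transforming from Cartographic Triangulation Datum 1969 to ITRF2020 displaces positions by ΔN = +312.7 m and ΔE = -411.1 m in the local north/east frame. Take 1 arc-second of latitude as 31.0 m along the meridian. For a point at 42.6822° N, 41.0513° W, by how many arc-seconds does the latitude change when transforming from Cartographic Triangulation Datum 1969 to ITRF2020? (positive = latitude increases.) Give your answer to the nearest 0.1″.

1″ of latitude = 31.00 m, so Δφ = 312.7 / 31.00 = 10.087″.

Δφ = 10.1″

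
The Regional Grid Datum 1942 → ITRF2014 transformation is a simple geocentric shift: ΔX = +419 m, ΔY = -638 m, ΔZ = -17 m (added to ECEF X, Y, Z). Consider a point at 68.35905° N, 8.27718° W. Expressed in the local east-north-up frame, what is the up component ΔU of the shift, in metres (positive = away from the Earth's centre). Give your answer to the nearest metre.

The local up (radial) axis is (cos φ cos λ, cos φ sin λ, sin φ), giving ΔU = 152.913 + 33.872 − 15.802 = 170.98 m.

ΔU = 171 m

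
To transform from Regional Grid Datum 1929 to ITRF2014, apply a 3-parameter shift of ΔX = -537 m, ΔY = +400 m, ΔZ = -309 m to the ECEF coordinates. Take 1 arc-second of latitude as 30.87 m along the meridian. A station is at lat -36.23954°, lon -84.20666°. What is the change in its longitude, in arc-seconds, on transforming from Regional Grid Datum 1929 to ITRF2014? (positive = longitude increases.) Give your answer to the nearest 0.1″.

sin φ = -0.591162, cos φ = 0.806553, sin λ = -0.994892, cos λ = 0.100941.
East component: ΔE = −sin λ·ΔX + cos λ·ΔY = −(-0.994892)(-537) + (0.100941)(400) = -493.88 m.
1° of latitude spans 3600 × 30.87 = 111132 m; at latitude φ, 1° of longitude spans that × cos φ = 89633.8 m, so Δλ = -493.88 / 89633.8 × 3600 = -19.836″.

Δλ = -19.8″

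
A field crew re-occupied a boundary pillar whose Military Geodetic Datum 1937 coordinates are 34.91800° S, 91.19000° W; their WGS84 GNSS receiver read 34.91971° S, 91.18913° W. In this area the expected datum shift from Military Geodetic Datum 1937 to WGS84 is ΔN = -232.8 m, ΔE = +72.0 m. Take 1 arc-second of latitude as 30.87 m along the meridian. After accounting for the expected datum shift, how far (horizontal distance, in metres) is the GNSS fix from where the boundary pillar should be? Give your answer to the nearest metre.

43 m

Observed coordinate differences: Δφ = -0.00171°, Δλ = +0.00087°.
Converting to metres (1° lat = 111132 m, cos φ = 0.819972): observed ΔN = -190.0 m, observed ΔE = 79.3 m.
Subtracting the expected shift leaves a residual of -190.0 − (-232.8) = 42.8 m north and 79.3 − (72.0) = 7.3 m east.
Residual distance = √(42.8² + 7.3²) = 43.4 m.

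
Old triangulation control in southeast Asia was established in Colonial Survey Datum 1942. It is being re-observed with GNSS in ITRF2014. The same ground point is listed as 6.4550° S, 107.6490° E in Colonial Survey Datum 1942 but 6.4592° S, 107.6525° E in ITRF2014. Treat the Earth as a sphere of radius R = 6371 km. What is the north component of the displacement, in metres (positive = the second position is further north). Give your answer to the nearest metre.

ΔN = -467 m

Δφ = -6.4592° − -6.4550° = -0.0042°; Δλ = 107.6525° − 107.6490° = +0.0035°.
1° along a meridian = πR/180 = 111195 m.
ΔN = Δφ × 111195 = -467.0 m; ΔE = Δλ × 111195 × cos(-6.4550°) = +0.0035 × 111195 × 0.993660 = 386.7 m.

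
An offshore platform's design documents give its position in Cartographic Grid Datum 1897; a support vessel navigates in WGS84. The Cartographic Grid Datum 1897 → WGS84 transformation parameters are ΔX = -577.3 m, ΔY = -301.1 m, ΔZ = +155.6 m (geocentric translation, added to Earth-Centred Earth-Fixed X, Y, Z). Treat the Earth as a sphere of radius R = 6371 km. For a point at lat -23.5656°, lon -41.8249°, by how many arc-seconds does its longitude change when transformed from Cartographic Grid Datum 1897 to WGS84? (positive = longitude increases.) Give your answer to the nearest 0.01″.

sin φ = -0.399799, cos φ = 0.916603, sin λ = -0.666856, cos λ = 0.745186.
East component: ΔE = −sin λ·ΔX + cos λ·ΔY = −(-0.666856)(-577.3) + (0.745186)(-301.1) = -609.35 m.
1° of latitude spans πR/180 = 111195 m; at latitude φ, 1° of longitude spans that × cos φ = 101921.6 m, so Δλ = -609.35 / 101921.6 × 3600 = -21.523″.

Δλ = -21.52″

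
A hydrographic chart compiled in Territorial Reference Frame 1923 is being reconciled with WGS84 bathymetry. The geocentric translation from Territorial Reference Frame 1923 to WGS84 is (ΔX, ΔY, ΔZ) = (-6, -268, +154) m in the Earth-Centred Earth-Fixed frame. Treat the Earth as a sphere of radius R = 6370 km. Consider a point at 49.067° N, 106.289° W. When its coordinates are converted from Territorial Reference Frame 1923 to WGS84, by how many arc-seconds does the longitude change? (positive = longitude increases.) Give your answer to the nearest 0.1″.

Δλ = 3.4″

sin φ = 0.755476, cos φ = 0.655176, sin λ = -0.959859, cos λ = -0.280482.
East component: ΔE = −sin λ·ΔX + cos λ·ΔY = −(-0.959859)(-6) + (-0.280482)(-268) = 69.41 m.
1° of latitude spans πR/180 = 111177 m; at latitude φ, 1° of longitude spans that × cos φ = 72840.8 m, so Δλ = 69.41 / 72840.8 × 3600 = 3.430″.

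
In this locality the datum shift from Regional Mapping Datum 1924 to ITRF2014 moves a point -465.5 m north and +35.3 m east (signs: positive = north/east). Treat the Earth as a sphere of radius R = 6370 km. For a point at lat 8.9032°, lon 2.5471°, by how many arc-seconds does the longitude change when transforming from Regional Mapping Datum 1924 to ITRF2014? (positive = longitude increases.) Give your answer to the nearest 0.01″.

At latitude 8.9032°, cos φ = 0.987951.
One radian of longitude at latitude φ spans R cos φ, so Δλ = ΔE / (R cos φ) = 35.3 / (6370000 × 0.987951) = 5.6092e-06 rad = 1.157″.

Δλ = 1.16″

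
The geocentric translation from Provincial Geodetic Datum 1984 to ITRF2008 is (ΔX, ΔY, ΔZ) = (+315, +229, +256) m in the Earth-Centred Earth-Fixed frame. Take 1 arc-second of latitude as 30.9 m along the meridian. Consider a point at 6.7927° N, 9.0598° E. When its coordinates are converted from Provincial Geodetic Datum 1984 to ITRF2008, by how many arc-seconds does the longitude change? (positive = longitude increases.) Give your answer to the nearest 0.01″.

sin φ = 0.118277, cos φ = 0.992981, sin λ = 0.157465, cos λ = 0.987525.
East component: ΔE = −sin λ·ΔX + cos λ·ΔY = −(0.157465)(315) + (0.987525)(229) = 176.54 m.
1° of latitude spans 3600 × 30.90 = 111240 m; at latitude φ, 1° of longitude spans that × cos φ = 110459.2 m, so Δλ = 176.54 / 110459.2 × 3600 = 5.754″.

Δλ = 5.75″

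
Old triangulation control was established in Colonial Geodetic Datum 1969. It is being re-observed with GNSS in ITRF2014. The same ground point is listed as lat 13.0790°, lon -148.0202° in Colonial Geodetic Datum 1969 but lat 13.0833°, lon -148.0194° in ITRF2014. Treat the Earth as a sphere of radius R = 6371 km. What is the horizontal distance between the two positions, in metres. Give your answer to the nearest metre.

Δφ = 13.0833° − 13.0790° = +0.0043°; Δλ = -148.0194° − -148.0202° = +0.0008°.
1° along a meridian = πR/180 = 111195 m.
ΔN = Δφ × 111195 = 478.1 m; ΔE = Δλ × 111195 × cos(13.0790°) = +0.0008 × 111195 × 0.974059 = 86.6 m.
Distance = √(ΔE² + ΔN²) = √(86.6² + 478.1²) = 485.9 m.

486 m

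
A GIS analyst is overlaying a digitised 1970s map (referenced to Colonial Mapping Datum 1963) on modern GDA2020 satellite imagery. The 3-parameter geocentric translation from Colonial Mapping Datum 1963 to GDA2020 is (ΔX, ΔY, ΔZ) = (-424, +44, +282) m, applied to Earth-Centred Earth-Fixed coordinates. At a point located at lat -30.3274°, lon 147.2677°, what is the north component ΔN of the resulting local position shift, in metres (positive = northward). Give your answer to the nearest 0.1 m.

ΔN = 435.5 m

The local north axis is (−sin φ cos λ, −sin φ sin λ, cos φ), giving ΔN = 180.098 + 12.013 + 243.409 = 435.52 m.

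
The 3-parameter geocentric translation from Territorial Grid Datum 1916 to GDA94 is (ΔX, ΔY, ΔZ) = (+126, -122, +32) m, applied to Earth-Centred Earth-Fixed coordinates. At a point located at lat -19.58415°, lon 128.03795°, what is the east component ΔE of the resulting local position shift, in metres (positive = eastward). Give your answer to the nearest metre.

ΔE = -24 m

The local east axis at (φ, λ) is (−sin λ, cos λ, 0), so ΔE = −sin(128.03795°)·126 + cos(128.03795°)·(-122) = -24.06 m.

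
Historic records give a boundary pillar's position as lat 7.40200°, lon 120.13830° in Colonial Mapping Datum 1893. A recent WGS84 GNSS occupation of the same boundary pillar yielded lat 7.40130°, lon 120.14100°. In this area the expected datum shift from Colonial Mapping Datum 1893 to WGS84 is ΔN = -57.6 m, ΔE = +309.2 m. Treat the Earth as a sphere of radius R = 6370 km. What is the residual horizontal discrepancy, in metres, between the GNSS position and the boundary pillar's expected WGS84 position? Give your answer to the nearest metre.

Observed coordinate differences: Δφ = -0.00070°, Δλ = +0.00270°.
Converting to metres (1° lat = 111177 m, cos φ = 0.991667): observed ΔN = -77.8 m, observed ΔE = 297.7 m.
Subtracting the expected shift leaves a residual of -77.8 − (-57.6) = -20.2 m north and 297.7 − (309.2) = -11.5 m east.
Residual distance = √((-20.2)² + (-11.5)²) = 23.3 m.

23 m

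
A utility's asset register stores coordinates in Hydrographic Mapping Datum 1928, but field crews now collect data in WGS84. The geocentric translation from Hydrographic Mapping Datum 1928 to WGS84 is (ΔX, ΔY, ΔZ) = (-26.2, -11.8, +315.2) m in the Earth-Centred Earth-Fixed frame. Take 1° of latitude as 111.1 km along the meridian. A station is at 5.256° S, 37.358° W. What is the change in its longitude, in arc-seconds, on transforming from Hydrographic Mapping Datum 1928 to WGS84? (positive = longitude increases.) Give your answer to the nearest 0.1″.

sin φ = -0.091606, cos φ = 0.995795, sin λ = -0.606793, cos λ = 0.794860.
East component: ΔE = −sin λ·ΔX + cos λ·ΔY = −(-0.606793)(-26.2) + (0.794860)(-11.8) = -25.28 m.
1° of latitude spans 111100 m; at latitude φ, 1° of longitude spans that × cos φ = 110632.9 m, so Δλ = -25.28 / 110632.9 × 3600 = -0.823″.

Δλ = -0.8″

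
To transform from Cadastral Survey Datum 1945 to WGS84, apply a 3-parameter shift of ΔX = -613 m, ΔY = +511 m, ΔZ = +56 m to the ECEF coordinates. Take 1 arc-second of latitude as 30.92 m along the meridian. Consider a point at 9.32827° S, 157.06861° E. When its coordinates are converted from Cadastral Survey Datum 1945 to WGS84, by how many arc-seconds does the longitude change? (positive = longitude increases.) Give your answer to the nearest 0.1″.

sin φ = -0.162091, cos φ = 0.986776, sin λ = 0.389629, cos λ = -0.920972.
East component: ΔE = −sin λ·ΔX + cos λ·ΔY = −(0.389629)(-613) + (-0.920972)(511) = -231.77 m.
1° of latitude spans 3600 × 30.92 = 111312 m; at latitude φ, 1° of longitude spans that × cos φ = 109840.0 m, so Δλ = -231.77 / 109840.0 × 3600 = -7.596″.

Δλ = -7.6″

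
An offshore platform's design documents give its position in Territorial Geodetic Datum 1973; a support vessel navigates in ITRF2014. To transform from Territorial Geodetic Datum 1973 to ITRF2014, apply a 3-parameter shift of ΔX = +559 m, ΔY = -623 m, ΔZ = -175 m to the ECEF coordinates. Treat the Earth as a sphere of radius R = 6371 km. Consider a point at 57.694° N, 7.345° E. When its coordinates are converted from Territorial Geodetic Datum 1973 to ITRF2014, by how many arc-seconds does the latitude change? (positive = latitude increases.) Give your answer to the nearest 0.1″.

sin φ = 0.845206, cos φ = 0.534441, sin λ = 0.127844, cos λ = 0.991794.
North component: ΔN = −sin φ cos λ·ΔX − sin φ sin λ·ΔY + cos φ·ΔZ = −(0.845206)(0.991794)(559) − (0.845206)(0.127844)(-623) + (0.534441)(-175) = -494.80 m.
1° of latitude spans πR/180 = 111195 m, so Δφ = -494.80 / 111195 × 3600 = -16.020″.

Δφ = -16.0″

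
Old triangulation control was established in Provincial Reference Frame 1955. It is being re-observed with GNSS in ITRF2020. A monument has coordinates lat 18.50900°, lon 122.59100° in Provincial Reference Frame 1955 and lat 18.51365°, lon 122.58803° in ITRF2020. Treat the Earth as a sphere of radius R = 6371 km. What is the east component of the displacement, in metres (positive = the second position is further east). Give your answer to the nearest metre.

Δφ = 18.51365° − 18.50900° = +0.00465°; Δλ = 122.58803° − 122.59100° = -0.00297°.
1° along a meridian = πR/180 = 111195 m.
ΔN = Δφ × 111195 = 517.1 m; ΔE = Δλ × 111195 × cos(18.50900°) = -0.00297 × 111195 × 0.948274 = -313.2 m.

ΔE = -313 m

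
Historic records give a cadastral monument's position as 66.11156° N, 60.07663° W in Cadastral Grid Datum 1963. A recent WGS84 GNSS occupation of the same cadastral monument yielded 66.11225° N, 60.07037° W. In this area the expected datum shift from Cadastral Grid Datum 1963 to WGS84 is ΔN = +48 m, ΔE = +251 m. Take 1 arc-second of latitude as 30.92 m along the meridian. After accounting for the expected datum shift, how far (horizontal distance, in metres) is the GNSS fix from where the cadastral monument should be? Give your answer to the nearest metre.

42 m

Observed coordinate differences: Δφ = +0.00069°, Δλ = +0.00626°.
Converting to metres (1° lat = 111312 m, cos φ = 0.404957): observed ΔN = 76.8 m, observed ΔE = 282.2 m.
Subtracting the expected shift leaves a residual of 76.8 − (48) = 28.8 m north and 282.2 − (251) = 31.2 m east.
Residual distance = √(28.8² + 31.2²) = 42.4 m.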